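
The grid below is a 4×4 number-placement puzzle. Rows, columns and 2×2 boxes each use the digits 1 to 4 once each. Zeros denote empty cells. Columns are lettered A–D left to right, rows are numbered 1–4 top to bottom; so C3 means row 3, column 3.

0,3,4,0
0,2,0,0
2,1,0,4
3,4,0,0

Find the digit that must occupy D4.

A1 = 1: row 1 has {3,4}; col 1 has {2,3}; box has {2,3} → only 1 remains.
D1 = 2: row 1 has {1,3,4}; col 4 has {4}; box has {4} → only 2 remains.
A2 = 4: row 2 has {2}; col 1 has {1,2,3}; box has {1,2,3} → only 4 remains.
C3 = 3: row 3 has {1,2,4}; col 3 has {4}; box has {4} → only 3 remains.
D4 = 1: row 4 has {3,4}; col 4 has {2,4}; box has {3,4} → only 1 remains.

1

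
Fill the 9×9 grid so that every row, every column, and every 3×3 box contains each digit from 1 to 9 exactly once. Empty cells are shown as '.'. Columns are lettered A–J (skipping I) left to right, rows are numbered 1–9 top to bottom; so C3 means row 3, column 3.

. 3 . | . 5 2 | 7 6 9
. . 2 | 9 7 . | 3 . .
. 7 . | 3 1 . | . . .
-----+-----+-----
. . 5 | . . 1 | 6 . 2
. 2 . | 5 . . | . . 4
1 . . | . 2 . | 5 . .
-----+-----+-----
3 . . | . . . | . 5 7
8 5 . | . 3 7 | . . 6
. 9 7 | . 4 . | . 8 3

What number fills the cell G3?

A1 = 4: row 1 has {2,3,5,6,7,9}; col 1 has {1,3,8}; box has {2,3,7} → only 4 remains.
D1 = 8: row 1 has {2,3,4,5,6,7,9}; col 4 has {3,5,9}; box has {1,2,3,5,7,9} → only 8 remains.
J6 = 8: row 6 has {1,2,5}; col 9 has {2,3,4,6,7,9}; box has {2,4,5,6} → only 8 remains.
C1 = 1: row 1 has {2,3,4,5,6,7,8,9}; col 3 has {2,5,7}; box has {2,3,4,7} → only 1 remains.
J3 = 5: row 3 has {1,3,7}; col 9 has {2,3,4,6,7,8,9}; box has {3,6,7,9} → only 5 remains.
C8 = 4: row 8 has {3,5,6,7,8}; col 3 has {1,2,5,7}; box has {3,5,7,8,9} → only 4 remains.
J2 = 1: row 2 has {2,3,7,9}; col 9 has {2,3,4,5,6,7,8,9}; box has {3,5,6,7,9} → only 1 remains.
C7 = 6: row 7 has {3,5,7}; col 3 has {1,2,4,5,7}; box has {3,4,5,7,8,9} → only 6 remains.
A9 = 2: row 9 has {3,4,7,8,9}; col 1 has {1,3,4,8}; box has {3,4,5,6,7,8,9} → only 2 remains.
G9 = 1: row 9 has {2,3,4,7,8,9}; col 7 has {3,5,6,7}; box has {3,5,6,7,8} → only 1 remains.
H2 = 4: row 2 has {1,2,3,7,9}; col 8 has {5,6,8}; box has {1,3,5,6,7,9} → only 4 remains.
H3 = 2: row 3 has {1,3,5,7}; col 8 has {4,5,6,8}; box has {1,3,4,5,6,7,9} → only 2 remains.
G5 = 9: row 5 has {2,4,5}; col 7 has {1,3,5,6,7}; box has {2,4,5,6,8} → only 9 remains.
B7 = 1: row 7 has {3,5,6,7}; col 2 has {2,3,5,7,9}; box has {2,3,4,5,6,7,8,9} → only 1 remains.
D7 = 2: row 7 has {1,3,5,6,7}; col 4 has {3,5,8,9}; box has {3,4,7} → only 2 remains.
G7 = 4: row 7 has {1,2,3,5,6,7}; col 7 has {1,3,5,6,7,9}; box has {1,3,5,6,7,8} → only 4 remains.
D8 = 1: row 8 has {3,4,5,6,7,8}; col 4 has {2,3,5,8,9}; box has {2,3,4,7} → only 1 remains.
G8 = 2: row 8 has {1,3,4,5,6,7,8}; col 7 has {1,3,4,5,6,7,9}; box has {1,3,4,5,6,7,8} → only 2 remains.
H8 = 9: row 8 has {1,2,3,4,5,6,7,8}; col 8 has {2,4,5,6,8}; box has {1,2,3,4,5,6,7,8} → only 9 remains.
D9 = 6: row 9 has {1,2,3,4,7,8,9}; col 4 has {1,2,3,5,8,9}; box has {1,2,3,4,7} → only 6 remains.
F9 = 5: row 9 has {1,2,3,4,6,7,8,9}; col 6 has {1,2,7}; box has {1,2,3,4,6,7} → only 5 remains.
F2 = 6: row 2 has {1,2,3,4,7,9}; col 6 has {1,2,5,7}; box has {1,2,3,5,7,8,9} → only 6 remains.
F3 = 4: row 3 has {1,2,3,5,7}; col 6 has {1,2,5,6,7}; box has {1,2,3,5,6,7,8,9} → only 4 remains.
G3 = 8: row 3 has {1,2,3,4,5,7}; col 7 has {1,2,3,4,5,6,7,9}; box has {1,2,3,4,5,6,7,9} → only 8 remains.

8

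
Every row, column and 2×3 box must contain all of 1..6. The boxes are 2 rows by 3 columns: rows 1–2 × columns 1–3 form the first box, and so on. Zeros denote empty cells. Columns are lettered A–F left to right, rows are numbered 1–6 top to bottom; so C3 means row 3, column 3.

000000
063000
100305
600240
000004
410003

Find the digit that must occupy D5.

1

E3 = 6: row 3 has {1,3,5}; col 5 has {4}; box has {2,3,4,5} → only 6 remains.
C4 = 5: row 4 has {2,4,6}; col 3 has {3}; box has {1,6} → only 5 remains.
F4 = 1: row 4 has {2,4,5,6}; col 6 has {3,4,5}; box has {2,3,4,5,6} → only 1 remains.
F2 = 2: row 2 has {3,6}; col 6 has {1,3,4,5}; box has {} → only 2 remains.
B4 = 3: row 4 has {1,2,4,5,6}; col 2 has {1,6}; box has {1,5,6} → only 3 remains.
F1 = 6: row 1 has {}; col 6 has {1,2,3,4,5}; box has {2} → only 6 remains.
A2 = 5: row 2 has {2,3,6}; col 1 has {1,4,6}; box has {3,6} → only 5 remains.
E2 = 1: row 2 has {2,3,5,6}; col 5 has {4,6}; box has {2,6} → only 1 remains.
A1 = 2: row 1 has {6}; col 1 has {1,4,5,6}; box has {3,5,6} → only 2 remains.
B1 = 4: row 1 has {2,6}; col 2 has {1,3,6}; box has {2,3,5,6} → only 4 remains.
C1 = 1: row 1 has {2,4,6}; col 3 has {3,5}; box has {2,3,4,5,6} → only 1 remains.
D1 = 5: row 1 has {1,2,4,6}; col 4 has {2,3}; box has {1,2,6} → only 5 remains.
E1 = 3: row 1 has {1,2,4,5,6}; col 5 has {1,4,6}; box has {1,2,5,6} → only 3 remains.
D2 = 4: row 2 has {1,2,3,5,6}; col 4 has {2,3,5}; box has {1,2,3,5,6} → only 4 remains.
B3 = 2: row 3 has {1,3,5,6}; col 2 has {1,3,4,6}; box has {1,3,5,6} → only 2 remains.
C3 = 4: row 3 has {1,2,3,5,6}; col 3 has {1,3,5}; box has {1,2,3,5,6} → only 4 remains.
A5 = 3: row 5 has {4}; col 1 has {1,2,4,5,6}; box has {1,4} → only 3 remains.
B5 = 5: row 5 has {3,4}; col 2 has {1,2,3,4,6}; box has {1,3,4} → only 5 remains.
E5 = 2: row 5 has {3,4,5}; col 5 has {1,3,4,6}; box has {3,4} → only 2 remains.
D6 = 6: row 6 has {1,3,4}; col 4 has {2,3,4,5}; box has {2,3,4} → only 6 remains.
E6 = 5: row 6 has {1,3,4,6}; col 5 has {1,2,3,4,6}; box has {2,3,4,6} → only 5 remains.
C5 = 6: row 5 has {2,3,4,5}; col 3 has {1,3,4,5}; box has {1,3,4,5} → only 6 remains.
D5 = 1: row 5 has {2,3,4,5,6}; col 4 has {2,3,4,5,6}; box has {2,3,4,5,6} → only 1 remains.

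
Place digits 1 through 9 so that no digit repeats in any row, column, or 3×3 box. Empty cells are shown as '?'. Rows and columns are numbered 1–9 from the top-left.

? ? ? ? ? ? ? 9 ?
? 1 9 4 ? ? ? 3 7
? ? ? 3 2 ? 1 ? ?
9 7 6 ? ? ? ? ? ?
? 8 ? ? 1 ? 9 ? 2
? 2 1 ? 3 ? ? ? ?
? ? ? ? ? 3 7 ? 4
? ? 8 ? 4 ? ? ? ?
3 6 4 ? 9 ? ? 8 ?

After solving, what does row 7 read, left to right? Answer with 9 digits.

192583764

row 3, column 6 = 9: in row 3, 9 can only go here (every other open cell in that row sees a 9).
row 5, column 3 = 3: in row 5, 3 can only go here (every other open cell in that row sees a 3).
row 1, column 2 = 3: in row 1, 3 can only go here (every other open cell in that row sees a 3).
row 6, column 4 = 9: in row 6, 9 can only go here (every other open cell in that row sees a 9).
row 7, column 2 = 9: in row 7, 9 can only go here (every other open cell in that row sees a 9).
row 8, column 2 = 5: row 8 has {4,8}; col 2 has {1,2,3,6,7,8,9}; box has {3,4,6,8,9} → only 5 remains.
row 3, column 2 = 4: row 3 has {1,2,3,9}; col 2 has {1,2,3,5,6,7,8,9}; box has {1,3,9} → only 4 remains.
row 7, column 3 = 2: row 7 has {3,4,7,9}; col 3 has {1,3,4,6,8,9}; box has {3,4,5,6,8,9} → only 2 remains.
row 7, column 1 = 1: row 7 has {2,3,4,7,9}; col 1 has {3,9}; box has {2,3,4,5,6,8,9} → only 1 remains.
row 8, column 1 = 7: row 8 has {4,5,8}; col 1 has {1,3,9}; box has {1,2,3,4,5,6,8,9} → only 7 remains.
row 1, column 7 = 4: in row 1, 4 can only go here (every other open cell in that row sees a 4).
row 1, column 1 = 2: in row 1, 2 can only go here (every other open cell in that row sees a 2).
row 2, column 7 = 2: in row 2, 2 can only go here (every other open cell in that row sees a 2).
row 9, column 7 = 5: row 9 has {3,4,6,8,9}; col 7 has {1,2,4,7,9}; box has {4,7,8} → only 5 remains.
row 9, column 9 = 1: row 9 has {3,4,5,6,8,9}; col 9 has {2,4,7}; box has {4,5,7,8} → only 1 remains.
row 7, column 8 = 6: row 7 has {1,2,3,4,7,9}; col 8 has {3,8,9}; box has {1,4,5,7,8} → only 6 remains.
row 8, column 7 = 3: row 8 has {4,5,7,8}; col 7 has {1,2,4,5,7,9}; box has {1,4,5,6,7,8} → only 3 remains.
row 8, column 8 = 2: row 8 has {3,4,5,7,8}; col 8 has {3,6,8,9}; box has {1,3,4,5,6,7,8} → only 2 remains.
row 8, column 9 = 9: row 8 has {2,3,4,5,7,8}; col 9 has {1,2,4,7}; box has {1,2,3,4,5,6,7,8} → only 9 remains.
row 3, column 8 = 5: row 3 has {1,2,3,4,9}; col 8 has {2,3,6,8,9}; box has {1,2,3,4,7,9} → only 5 remains.
row 4, column 7 = 8: row 4 has {6,7,9}; col 7 has {1,2,3,4,5,7,9}; box has {2,9} → only 8 remains.
row 6, column 7 = 6: row 6 has {1,2,3,9}; col 7 has {1,2,3,4,5,7,8,9}; box has {2,8,9} → only 6 remains.
row 6, column 9 = 5: row 6 has {1,2,3,6,9}; col 9 has {1,2,4,7,9}; box has {2,6,8,9} → only 5 remains.
row 3, column 3 = 7: row 3 has {1,2,3,4,5,9}; col 3 has {1,2,3,4,6,8,9}; box has {1,2,3,4,9} → only 7 remains.
row 4, column 5 = 5: row 4 has {6,7,8,9}; col 5 has {1,2,3,4,9}; box has {1,3,9} → only 5 remains.
row 4, column 9 = 3: row 4 has {5,6,7,8,9}; col 9 has {1,2,4,5,7,9}; box has {2,5,6,8,9} → only 3 remains.
row 6, column 1 = 4: row 6 has {1,2,3,5,6,9}; col 1 has {1,2,3,7,9}; box has {1,2,3,6,7,8,9} → only 4 remains.
row 6, column 8 = 7: row 6 has {1,2,3,4,5,6,9}; col 8 has {2,3,5,6,8,9}; box has {2,3,5,6,8,9} → only 7 remains.
row 7, column 5 = 8: row 7 has {1,2,3,4,6,7,9}; col 5 has {1,2,3,4,5,9}; box has {3,4,9} → only 8 remains.
row 1, column 3 = 5: row 1 has {2,3,4,9}; col 3 has {1,2,3,4,6,7,8,9}; box has {1,2,3,4,7,9} → only 5 remains.
row 2, column 5 = 6: row 2 has {1,2,3,4,7,9}; col 5 has {1,2,3,4,5,8,9}; box has {2,3,4,9} → only 6 remains.
row 4, column 4 = 2: row 4 has {3,5,6,7,8,9}; col 4 has {3,4,9}; box has {1,3,5,9} → only 2 remains.
row 4, column 6 = 4: row 4 has {2,3,5,6,7,8,9}; col 6 has {3,9}; box has {1,2,3,5,9} → only 4 remains.
row 4, column 8 = 1: row 4 has {2,3,4,5,6,7,8,9}; col 8 has {2,3,5,6,7,8,9}; box has {2,3,5,6,7,8,9} → only 1 remains.
row 5, column 1 = 5: row 5 has {1,2,3,8,9}; col 1 has {1,2,3,4,7,9}; box has {1,2,3,4,6,7,8,9} → only 5 remains.
row 5, column 8 = 4: row 5 has {1,2,3,5,8,9}; col 8 has {1,2,3,5,6,7,8,9}; box has {1,2,3,5,6,7,8,9} → only 4 remains.
row 6, column 6 = 8: row 6 has {1,2,3,4,5,6,7,9}; col 6 has {3,4,9}; box has {1,2,3,4,5,9} → only 8 remains.
row 7, column 4 = 5: row 7 has {1,2,3,4,6,7,8,9}; col 4 has {2,3,4,9}; box has {3,4,8,9} → only 5 remains.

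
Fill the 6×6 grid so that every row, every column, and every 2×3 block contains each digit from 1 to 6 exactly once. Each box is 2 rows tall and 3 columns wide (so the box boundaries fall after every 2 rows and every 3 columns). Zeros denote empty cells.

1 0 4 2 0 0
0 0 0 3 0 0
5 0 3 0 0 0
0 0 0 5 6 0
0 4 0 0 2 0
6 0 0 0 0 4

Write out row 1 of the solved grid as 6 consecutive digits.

134256

r1c5 = 5: row 1 has {1,2,4}; col 5 has {2,6}; box has {2,3} → only 5 remains.
r1c6 = 6: row 1 has {1,2,4,5}; col 6 has {4}; box has {2,3,5} → only 6 remains.
r2c1 = 2: row 2 has {3}; col 1 has {1,5,6}; box has {1,4} → only 2 remains.
r2c6 = 1: row 2 has {2,3}; col 6 has {4,6}; box has {2,3,5,6} → only 1 remains.
r3c6 = 2: row 3 has {3,5}; col 6 has {1,4,6}; box has {5,6} → only 2 remains.
r4c1 = 4: row 4 has {5,6}; col 1 has {1,2,5,6}; box has {3,5} → only 4 remains.
r4c6 = 3: row 4 has {4,5,6}; col 6 has {1,2,4,6}; box has {2,5,6} → only 3 remains.
r5c1 = 3: row 5 has {2,4}; col 1 has {1,2,4,5,6}; box has {4,6} → only 3 remains.
r5c6 = 5: row 5 has {2,3,4}; col 6 has {1,2,3,4,6}; box has {2,4} → only 5 remains.
r6c4 = 1: row 6 has {4,6}; col 4 has {2,3,5}; box has {2,4,5} → only 1 remains.
r6c5 = 3: row 6 has {1,4,6}; col 5 has {2,5,6}; box has {1,2,4,5} → only 3 remains.
r1c2 = 3: row 1 has {1,2,4,5,6}; col 2 has {4}; box has {1,2,4} → only 3 remains.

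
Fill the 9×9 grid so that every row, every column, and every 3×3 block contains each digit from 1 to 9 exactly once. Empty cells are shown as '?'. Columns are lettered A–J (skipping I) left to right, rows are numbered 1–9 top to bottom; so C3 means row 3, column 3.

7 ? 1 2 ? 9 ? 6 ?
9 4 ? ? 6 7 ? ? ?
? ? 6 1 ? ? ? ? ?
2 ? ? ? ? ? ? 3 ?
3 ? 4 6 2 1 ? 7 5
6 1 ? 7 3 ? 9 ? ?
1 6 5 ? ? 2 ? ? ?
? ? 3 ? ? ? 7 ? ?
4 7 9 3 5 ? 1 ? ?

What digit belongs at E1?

G5 = 8 (sole candidate).
C6 = 8 (sole candidate).
A8 = 8 (sole candidate).
B8 = 2 (sole candidate).
C2 = 2 (sole candidate).
A3 = 5 (sole candidate).
C4 = 7 (sole candidate).
B5 = 9 (sole candidate).
B4 = 5 (sole candidate).
G1 = 5 (hidden single in row 1).
G2 = 3 (sole candidate).
G7 = 4 (sole candidate).
G3 = 2 (sole candidate).
G4 = 6 (sole candidate).
B1 = 3 (hidden single in row 1).
B3 = 8 (sole candidate).
E3 = 4 (sole candidate).
F3 = 3 (sole candidate).
H3 = 9 (sole candidate).
J3 = 7 (sole candidate).
H7 = 8 (sole candidate).
H8 = 5 (sole candidate).
H9 = 2 (sole candidate).
J9 = 6 (sole candidate).
E1 = 8: row 1 has {1,2,3,5,6,7,9}; col 5 has {2,3,4,5,6}; box has {1,2,3,4,6,7,9} → only 8 remains.

8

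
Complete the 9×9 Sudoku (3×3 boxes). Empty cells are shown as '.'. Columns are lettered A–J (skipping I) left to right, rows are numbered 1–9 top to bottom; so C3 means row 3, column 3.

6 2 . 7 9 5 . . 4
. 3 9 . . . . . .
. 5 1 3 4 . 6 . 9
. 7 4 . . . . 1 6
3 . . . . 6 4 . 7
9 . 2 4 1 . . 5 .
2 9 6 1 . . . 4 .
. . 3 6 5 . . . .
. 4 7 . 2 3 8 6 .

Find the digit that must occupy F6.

7

C1 = 8 (sole candidate).
H1 = 3 (sole candidate).
A3 = 7 (sole candidate).
C5 = 5 (sole candidate).
E5 = 8 (sole candidate).
F6 = 7: row 6 has {1,2,4,5,9}; col 6 has {3,5,6}; box has {1,4,6,8} → only 7 remains.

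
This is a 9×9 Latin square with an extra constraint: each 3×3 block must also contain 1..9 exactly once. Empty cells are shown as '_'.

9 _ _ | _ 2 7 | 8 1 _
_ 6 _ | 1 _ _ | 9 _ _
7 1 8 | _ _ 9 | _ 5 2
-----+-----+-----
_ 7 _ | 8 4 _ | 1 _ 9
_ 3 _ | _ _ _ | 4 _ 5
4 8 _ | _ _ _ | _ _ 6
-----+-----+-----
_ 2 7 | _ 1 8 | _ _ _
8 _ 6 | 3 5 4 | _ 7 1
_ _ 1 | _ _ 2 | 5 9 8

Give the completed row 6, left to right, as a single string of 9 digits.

row 8, column 2 = 9: row 8 has {1,3,4,5,6,7,8}; col 2 has {1,2,3,6,7,8}; box has {1,2,6,7,8} → only 9 remains.
row 8, column 7 = 2: row 8 has {1,3,4,5,6,7,8,9}; col 7 has {1,4,5,8,9}; box has {1,5,7,8,9} → only 2 remains.
row 9, column 1 = 3: row 9 has {1,2,5,8,9}; col 1 has {4,7,8,9}; box has {1,2,6,7,8,9} → only 3 remains.
row 9, column 2 = 4: row 9 has {1,2,3,5,8,9}; col 2 has {1,2,3,6,7,8,9}; box has {1,2,3,6,7,8,9} → only 4 remains.
row 1, column 2 = 5: row 1 has {1,2,7,8,9}; col 2 has {1,2,3,4,6,7,8,9}; box has {1,6,7,8,9} → only 5 remains.
row 2, column 1 = 2: row 2 has {1,6,9}; col 1 has {3,4,7,8,9}; box has {1,5,6,7,8,9} → only 2 remains.
row 7, column 1 = 5: row 7 has {1,2,7,8}; col 1 has {2,3,4,7,8,9}; box has {1,2,3,4,6,7,8,9} → only 5 remains.
row 4, column 1 = 6: row 4 has {1,4,7,8,9}; col 1 has {2,3,4,5,7,8,9}; box has {3,4,7,8} → only 6 remains.
row 5, column 1 = 1: row 5 has {3,4,5}; col 1 has {2,3,4,5,6,7,8,9}; box has {3,4,6,7,8} → only 1 remains.
row 5, column 6 = 6: row 5 has {1,3,4,5}; col 6 has {2,4,7,8,9}; box has {4,8} → only 6 remains.
row 1, column 4 = 6: in row 1, 6 can only go here (every other open cell in that row sees a 6).
row 3, column 4 = 4: row 3 has {1,2,5,7,8,9}; col 4 has {1,3,6,8}; box has {1,2,6,7,9} → only 4 remains.
row 3, column 5 = 3: row 3 has {1,2,4,5,7,8,9}; col 5 has {1,2,4,5}; box has {1,2,4,6,7,9} → only 3 remains.
row 3, column 7 = 6: row 3 has {1,2,3,4,5,7,8,9}; col 7 has {1,2,4,5,8,9}; box has {1,2,5,8,9} → only 6 remains.
row 7, column 4 = 9: row 7 has {1,2,5,7,8}; col 4 has {1,3,4,6,8}; box has {1,2,3,4,5,8} → only 9 remains.
row 7, column 7 = 3: row 7 has {1,2,5,7,8,9}; col 7 has {1,2,4,5,6,8,9}; box has {1,2,5,7,8,9} → only 3 remains.
row 7, column 9 = 4: row 7 has {1,2,3,5,7,8,9}; col 9 has {1,2,5,6,8,9}; box has {1,2,3,5,7,8,9} → only 4 remains.
row 9, column 4 = 7: row 9 has {1,2,3,4,5,8,9}; col 4 has {1,3,4,6,8,9}; box has {1,2,3,4,5,8,9} → only 7 remains.
row 9, column 5 = 6: row 9 has {1,2,3,4,5,7,8,9}; col 5 has {1,2,3,4,5}; box has {1,2,3,4,5,7,8,9} → only 6 remains.
row 1, column 9 = 3: row 1 has {1,2,5,6,7,8,9}; col 9 has {1,2,4,5,6,8,9}; box has {1,2,5,6,8,9} → only 3 remains.
row 2, column 5 = 8: row 2 has {1,2,6,9}; col 5 has {1,2,3,4,5,6}; box has {1,2,3,4,6,7,9} → only 8 remains.
row 2, column 6 = 5: row 2 has {1,2,6,8,9}; col 6 has {2,4,6,7,8,9}; box has {1,2,3,4,6,7,8,9} → only 5 remains.
row 2, column 8 = 4: row 2 has {1,2,5,6,8,9}; col 8 has {1,5,7,9}; box has {1,2,3,5,6,8,9} → only 4 remains.
row 2, column 9 = 7: row 2 has {1,2,4,5,6,8,9}; col 9 has {1,2,3,4,5,6,8,9}; box has {1,2,3,4,5,6,8,9} → only 7 remains.
row 4, column 6 = 3: row 4 has {1,4,6,7,8,9}; col 6 has {2,4,5,6,7,8,9}; box has {4,6,8} → only 3 remains.
row 4, column 8 = 2: row 4 has {1,3,4,6,7,8,9}; col 8 has {1,4,5,7,9}; box has {1,4,5,6,9} → only 2 remains.
row 5, column 4 = 2: row 5 has {1,3,4,5,6}; col 4 has {1,3,4,6,7,8,9}; box has {3,4,6,8} → only 2 remains.
row 5, column 8 = 8: row 5 has {1,2,3,4,5,6}; col 8 has {1,2,4,5,7,9}; box has {1,2,4,5,6,9} → only 8 remains.
row 6, column 4 = 5: row 6 has {4,6,8}; col 4 has {1,2,3,4,6,7,8,9}; box has {2,3,4,6,8} → only 5 remains.
row 6, column 6 = 1: row 6 has {4,5,6,8}; col 6 has {2,3,4,5,6,7,8,9}; box has {2,3,4,5,6,8} → only 1 remains.
row 6, column 7 = 7: row 6 has {1,4,5,6,8}; col 7 has {1,2,3,4,5,6,8,9}; box has {1,2,4,5,6,8,9} → only 7 remains.
row 6, column 8 = 3: row 6 has {1,4,5,6,7,8}; col 8 has {1,2,4,5,7,8,9}; box has {1,2,4,5,6,7,8,9} → only 3 remains.
row 7, column 8 = 6: row 7 has {1,2,3,4,5,7,8,9}; col 8 has {1,2,3,4,5,7,8,9}; box has {1,2,3,4,5,7,8,9} → only 6 remains.
row 1, column 3 = 4: row 1 has {1,2,3,5,6,7,8,9}; col 3 has {1,6,7,8}; box has {1,2,5,6,7,8,9} → only 4 remains.
row 2, column 3 = 3: row 2 has {1,2,4,5,6,7,8,9}; col 3 has {1,4,6,7,8}; box has {1,2,4,5,6,7,8,9} → only 3 remains.
row 4, column 3 = 5: row 4 has {1,2,3,4,6,7,8,9}; col 3 has {1,3,4,6,7,8}; box has {1,3,4,6,7,8} → only 5 remains.
row 5, column 3 = 9: row 5 has {1,2,3,4,5,6,8}; col 3 has {1,3,4,5,6,7,8}; box has {1,3,4,5,6,7,8} → only 9 remains.
row 5, column 5 = 7: row 5 has {1,2,3,4,5,6,8,9}; col 5 has {1,2,3,4,5,6,8}; box has {1,2,3,4,5,6,8} → only 7 remains.
row 6, column 3 = 2: row 6 has {1,3,4,5,6,7,8}; col 3 has {1,3,4,5,6,7,8,9}; box has {1,3,4,5,6,7,8,9} → only 2 remains.
row 6, column 5 = 9: row 6 has {1,2,3,4,5,6,7,8}; col 5 has {1,2,3,4,5,6,7,8}; box has {1,2,3,4,5,6,7,8} → only 9 remains.

482591736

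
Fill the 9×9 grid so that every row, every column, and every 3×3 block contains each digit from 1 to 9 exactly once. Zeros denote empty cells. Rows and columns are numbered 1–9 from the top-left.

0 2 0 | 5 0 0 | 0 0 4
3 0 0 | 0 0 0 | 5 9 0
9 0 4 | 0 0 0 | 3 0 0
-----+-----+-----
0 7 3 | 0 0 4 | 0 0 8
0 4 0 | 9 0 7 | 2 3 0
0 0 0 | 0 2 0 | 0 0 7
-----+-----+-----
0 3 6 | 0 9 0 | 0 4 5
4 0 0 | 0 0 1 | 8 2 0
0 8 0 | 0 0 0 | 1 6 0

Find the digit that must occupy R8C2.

R7C7 = 7: row 7 has {3,4,5,6,9}; col 7 has {1,2,3,5,8}; box has {1,2,4,5,6,8} → only 7 remains.
R1C7 = 6: row 1 has {2,4,5}; col 7 has {1,2,3,5,7,8}; box has {3,4,5,9} → only 6 remains.
R4C7 = 9: row 4 has {3,4,7,8}; col 7 has {1,2,3,5,6,7,8}; box has {2,3,7,8} → only 9 remains.
R6C7 = 4: row 6 has {2,7}; col 7 has {1,2,3,5,6,7,8,9}; box has {2,3,7,8,9} → only 4 remains.
R1C6 = 9: in row 1, 9 can only go here (every other open cell in that row sees a 9).
R1C5 = 3: in row 1, 3 can only go here (every other open cell in that row sees a 3).
R3C2 = 5: in row 3, 5 can only go here (every other open cell in that row sees a 5).
R8C2 = 9: row 8 has {1,2,4,8}; col 2 has {2,3,4,5,7,8}; box has {3,4,6,8} → only 9 remains.

9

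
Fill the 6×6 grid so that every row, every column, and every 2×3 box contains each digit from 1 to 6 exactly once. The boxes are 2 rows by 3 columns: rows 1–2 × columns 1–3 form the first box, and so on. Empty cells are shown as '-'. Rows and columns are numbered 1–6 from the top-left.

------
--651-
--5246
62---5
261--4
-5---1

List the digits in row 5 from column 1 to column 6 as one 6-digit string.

261354

r4c5 = 3: row 4 has {2,5,6}; col 5 has {1,4}; box has {2,4,5,6} → only 3 remains.
r5c4 = 3: row 5 has {1,2,4,6}; col 4 has {2,5}; box has {1,4} → only 3 remains.
r5c5 = 5: row 5 has {1,2,3,4,6}; col 5 has {1,3,4}; box has {1,3,4} → only 5 remains.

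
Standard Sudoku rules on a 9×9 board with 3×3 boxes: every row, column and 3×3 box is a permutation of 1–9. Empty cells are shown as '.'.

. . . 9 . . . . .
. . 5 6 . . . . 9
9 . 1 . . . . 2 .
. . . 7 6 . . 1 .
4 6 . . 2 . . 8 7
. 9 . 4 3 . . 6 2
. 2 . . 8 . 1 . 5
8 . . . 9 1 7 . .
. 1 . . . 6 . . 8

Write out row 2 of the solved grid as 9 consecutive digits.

245613879

R5C3 = 3 (sole candidate).
R6C7 = 5 (sole candidate).
R7C4 = 3 (sole candidate).
R5C7 = 9 (sole candidate).
R6C6 = 8 (sole candidate).
R5C6 = 5 (sole candidate).
R6C3 = 7 (sole candidate).
R4C6 = 9 (sole candidate).
R5C4 = 1 (sole candidate).
R6C1 = 1 (sole candidate).
R2C5 = 1: in row 2, 1 can only go here (every other open cell in that row sees a 1).
R1C9 = 1 (hidden single in row 1).
R8C4 = 2 (hidden single in row 8).
R9C4 = 5 (sole candidate).
R3C4 = 8 (sole candidate).
R3C5 = 5 (hidden single in row 3).
R1C8 = 5 (hidden single in row 1).
R8C2 = 5 (hidden single in row 8).
R4C2 = 8 (sole candidate).
R4C3 = 2 (sole candidate).
R4C1 = 5 (sole candidate).
R2C7 = 8: in row 2, 8 can only go here (every other open cell in that row sees an 8).
R1C3 = 8 (hidden single in row 1).
R9C7 = 2 (hidden single in row 9).
R2C8 = 7: in column 8, 7 can only go here (every other open cell in that column sees a 7).
R1C1 = 6 (hidden single in box 1).
R7C1 = 7 (sole candidate).
R7C6 = 4 (sole candidate).
R7C8 = 9 (sole candidate).
R9C1 = 3 (sole candidate).
R9C5 = 7 (sole candidate).
R9C8 = 4 (sole candidate).
R1C5 = 4 (sole candidate).
R1C7 = 3 (sole candidate).
R2C1 = 2: row 2 has {1,5,6,7,8,9}; col 1 has {1,3,4,5,6,7,8,9}; box has {1,5,6,8,9} → only 2 remains.
R2C6 = 3: row 2 has {1,2,5,6,7,8,9}; col 6 has {1,4,5,6,8,9}; box has {1,4,5,6,8,9} → only 3 remains.
R3C6 = 7 (sole candidate).
R4C7 = 4 (sole candidate).
R4C9 = 3 (sole candidate).
R7C3 = 6 (sole candidate).
R8C3 = 4 (sole candidate).
R8C8 = 3 (sole candidate).
R8C9 = 6 (sole candidate).
R9C3 = 9 (sole candidate).
R1C2 = 7 (sole candidate).
R1C6 = 2 (sole candidate).
R2C2 = 4: row 2 has {1,2,3,5,6,7,8,9}; col 2 has {1,2,5,6,7,8,9}; box has {1,2,5,6,7,8,9} → only 4 remains.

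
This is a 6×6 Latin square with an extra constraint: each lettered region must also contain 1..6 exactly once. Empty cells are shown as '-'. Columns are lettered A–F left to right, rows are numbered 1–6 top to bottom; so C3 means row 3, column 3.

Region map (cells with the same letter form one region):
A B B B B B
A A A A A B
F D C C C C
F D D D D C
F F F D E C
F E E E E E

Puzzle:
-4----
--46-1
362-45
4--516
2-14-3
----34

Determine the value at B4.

F1 = 2: row 1 has {4}; col 6 has {1,3,4,5,6}; region has {1,4} → only 2 remains.
A2 = 5: row 2 has {1,4,6}; col 1 has {2,3,4}; region has {4,6} → only 5 remains.
E2 = 2: row 2 has {1,4,5,6}; col 5 has {1,3,4}; region has {4,5,6} → only 2 remains.
D3 = 1: row 3 has {2,3,4,5,6}; col 4 has {4,5,6}; region has {2,3,4,5,6} → only 1 remains.
C4 = 3: row 4 has {1,4,5,6}; col 3 has {1,2,4}; region has {1,4,5,6} → only 3 remains.
B5 = 5: row 5 has {1,2,3,4}; col 2 has {4,6}; region has {1,2,3,4} → only 5 remains.
E5 = 6: row 5 has {1,2,3,4,5}; col 5 has {1,2,3,4}; region has {3,4} → only 6 remains.
A6 = 6: row 6 has {3,4}; col 1 has {2,3,4,5}; region has {1,2,3,4,5} → only 6 remains.
C6 = 5: row 6 has {3,4,6}; col 3 has {1,2,3,4}; region has {3,4,6} → only 5 remains.
D6 = 2: row 6 has {3,4,5,6}; col 4 has {1,4,5,6}; region has {3,4,5,6} → only 2 remains.
A1 = 1: row 1 has {2,4}; col 1 has {2,3,4,5,6}; region has {2,4,5,6} → only 1 remains.
C1 = 6: row 1 has {1,2,4}; col 3 has {1,2,3,4,5}; region has {1,2,4} → only 6 remains.
D1 = 3: row 1 has {1,2,4,6}; col 4 has {1,2,4,5,6}; region has {1,2,4,6} → only 3 remains.
E1 = 5: row 1 has {1,2,3,4,6}; col 5 has {1,2,3,4,6}; region has {1,2,3,4,6} → only 5 remains.
B2 = 3: row 2 has {1,2,4,5,6}; col 2 has {4,5,6}; region has {1,2,4,5,6} → only 3 remains.
B4 = 2: row 4 has {1,3,4,5,6}; col 2 has {3,4,5,6}; region has {1,3,4,5,6} → only 2 remains.

2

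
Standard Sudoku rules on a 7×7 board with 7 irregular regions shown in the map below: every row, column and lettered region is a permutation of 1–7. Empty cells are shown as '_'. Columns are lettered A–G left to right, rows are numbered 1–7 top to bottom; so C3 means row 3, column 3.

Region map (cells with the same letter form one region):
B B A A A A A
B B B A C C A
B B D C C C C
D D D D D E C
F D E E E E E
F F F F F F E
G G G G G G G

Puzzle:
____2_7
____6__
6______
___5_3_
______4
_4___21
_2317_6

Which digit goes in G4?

2

G4 = 2: row 4 has {3,5}; col 7 has {1,4,6,7}; region has {6} → only 2 remains.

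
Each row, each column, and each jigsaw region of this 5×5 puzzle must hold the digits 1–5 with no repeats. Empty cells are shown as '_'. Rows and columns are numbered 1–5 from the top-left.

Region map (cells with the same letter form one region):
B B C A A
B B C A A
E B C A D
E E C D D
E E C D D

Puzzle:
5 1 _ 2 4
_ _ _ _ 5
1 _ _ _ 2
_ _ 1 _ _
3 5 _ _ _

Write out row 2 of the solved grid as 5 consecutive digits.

R1C3 = 3 (sole candidate).
R3C4 = 3 (sole candidate).
R4C5 = 3 (sole candidate).
R5C5 = 1 (sole candidate).
R2C4 = 1: row 2 has {5}; col 4 has {2,3}; region has {2,3,4,5} → only 1 remains.
R3C2 = 4 (sole candidate).
R3C3 = 5 (sole candidate).
R4C2 = 2 (sole candidate).
R5C4 = 4 (sole candidate).
R2C1 = 2: row 2 has {1,5}; col 1 has {1,3,5}; region has {1,4,5} → only 2 remains.
R2C2 = 3: row 2 has {1,2,5}; col 2 has {1,2,4,5}; region has {1,2,4,5} → only 3 remains.
R2C3 = 4: row 2 has {1,2,3,5}; col 3 has {1,3,5}; region has {1,3,5} → only 4 remains.

23415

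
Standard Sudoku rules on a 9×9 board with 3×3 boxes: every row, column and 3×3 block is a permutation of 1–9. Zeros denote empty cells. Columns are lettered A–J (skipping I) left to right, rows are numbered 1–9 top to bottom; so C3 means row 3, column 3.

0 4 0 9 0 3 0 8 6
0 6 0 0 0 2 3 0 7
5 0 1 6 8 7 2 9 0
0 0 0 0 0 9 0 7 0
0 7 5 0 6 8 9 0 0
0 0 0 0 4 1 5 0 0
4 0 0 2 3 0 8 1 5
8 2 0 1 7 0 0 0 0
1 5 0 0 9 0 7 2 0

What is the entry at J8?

9

G1 = 1 (sole candidate).
A2 = 9 (sole candidate).
C2 = 8 (sole candidate).
B3 = 3 (sole candidate).
J3 = 4 (sole candidate).
D5 = 3 (sole candidate).
H5 = 4 (sole candidate).
D6 = 7 (sole candidate).
B7 = 9 (sole candidate).
F7 = 6 (sole candidate).
F9 = 4 (sole candidate).
J9 = 3 (sole candidate).
E1 = 5 (sole candidate).
D2 = 4 (sole candidate).
E2 = 1 (sole candidate).
H2 = 5 (sole candidate).
D4 = 5 (sole candidate).
E4 = 2 (sole candidate).
G4 = 6 (sole candidate).
A5 = 2 (sole candidate).
J5 = 1 (sole candidate).
B6 = 8 (sole candidate).
H6 = 3 (sole candidate).
J6 = 2 (sole candidate).
C7 = 7 (sole candidate).
F8 = 5 (sole candidate).
G8 = 4 (sole candidate).
H8 = 6 (sole candidate).
J8 = 9: row 8 has {1,2,4,5,6,7,8}; col 9 has {1,2,3,4,5,6,7}; box has {1,2,3,4,5,6,7,8} → only 9 remains.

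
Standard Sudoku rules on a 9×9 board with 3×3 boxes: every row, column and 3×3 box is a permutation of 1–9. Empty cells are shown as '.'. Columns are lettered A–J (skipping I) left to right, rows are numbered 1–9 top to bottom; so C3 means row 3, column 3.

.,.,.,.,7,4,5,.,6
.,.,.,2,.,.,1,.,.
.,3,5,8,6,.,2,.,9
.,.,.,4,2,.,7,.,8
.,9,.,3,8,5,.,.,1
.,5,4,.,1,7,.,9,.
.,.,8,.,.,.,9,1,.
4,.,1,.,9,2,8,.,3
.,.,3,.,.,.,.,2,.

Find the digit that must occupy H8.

7

F3 = 1: row 3 has {2,3,5,6,8,9}; col 6 has {2,4,5,7}; box has {2,4,6,7,8} → only 1 remains.
C4 = 6: row 4 has {2,4,7,8}; col 3 has {1,3,4,5,8}; box has {4,5,9} → only 6 remains.
F4 = 9: row 4 has {2,4,6,7,8}; col 6 has {1,2,4,5,7}; box has {1,2,3,4,5,7,8} → only 9 remains.
D6 = 6: row 6 has {1,4,5,7,9}; col 4 has {2,3,4,8}; box has {1,2,3,4,5,7,8,9} → only 6 remains.
G6 = 3: row 6 has {1,4,5,6,7,9}; col 7 has {1,2,5,7,8,9}; box has {1,7,8,9} → only 3 remains.
J6 = 2: row 6 has {1,3,4,5,6,7,9}; col 9 has {1,3,6,8,9}; box has {1,3,7,8,9} → only 2 remains.
D1 = 9: row 1 has {4,5,6,7}; col 4 has {2,3,4,6,8}; box has {1,2,4,6,7,8} → only 9 remains.
F2 = 3: row 2 has {1,2}; col 6 has {1,2,4,5,7,9}; box has {1,2,4,6,7,8,9} → only 3 remains.
A3 = 7: row 3 has {1,2,3,5,6,8,9}; col 1 has {4}; box has {3,5} → only 7 remains.
H3 = 4: row 3 has {1,2,3,5,6,7,8,9}; col 8 has {1,2,9}; box has {1,2,5,6,9} → only 4 remains.
B4 = 1: row 4 has {2,4,6,7,8,9}; col 2 has {3,5,9}; box has {4,5,6,9} → only 1 remains.
H4 = 5: row 4 has {1,2,4,6,7,8,9}; col 8 has {1,2,4,9}; box has {1,2,3,7,8,9} → only 5 remains.
A5 = 2: row 5 has {1,3,5,8,9}; col 1 has {4,7}; box has {1,4,5,6,9} → only 2 remains.
C5 = 7: row 5 has {1,2,3,5,8,9}; col 3 has {1,3,4,5,6,8}; box has {1,2,4,5,6,9} → only 7 remains.
H5 = 6: row 5 has {1,2,3,5,7,8,9}; col 8 has {1,2,4,5,9}; box has {1,2,3,5,7,8,9} → only 6 remains.
A6 = 8: row 6 has {1,2,3,4,5,6,7,9}; col 1 has {2,4,7}; box has {1,2,4,5,6,7,9} → only 8 remains.
F7 = 6: row 7 has {1,8,9}; col 6 has {1,2,3,4,5,7,9}; box has {2,9} → only 6 remains.
H8 = 7: row 8 has {1,2,3,4,8,9}; col 8 has {1,2,4,5,6,9}; box has {1,2,3,8,9} → only 7 remains.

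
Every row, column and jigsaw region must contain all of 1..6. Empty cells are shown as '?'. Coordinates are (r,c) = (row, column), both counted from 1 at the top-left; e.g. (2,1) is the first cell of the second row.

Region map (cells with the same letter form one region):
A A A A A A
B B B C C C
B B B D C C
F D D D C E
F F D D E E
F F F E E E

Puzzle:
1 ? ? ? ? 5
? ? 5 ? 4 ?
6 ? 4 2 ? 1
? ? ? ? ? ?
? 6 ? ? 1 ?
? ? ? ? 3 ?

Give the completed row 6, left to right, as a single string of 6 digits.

421536

(3,2) = 3: row 3 has {1,2,4,6}; col 2 has {6}; region has {4,5,6} → only 3 remains.
(3,5) = 5: row 3 has {1,2,3,4,6}; col 5 has {1,3,4}; region has {1,4} → only 5 remains.
(5,3) = 3: row 5 has {1,6}; col 3 has {4,5}; region has {2} → only 3 remains.
(2,1) = 2: row 2 has {4,5}; col 1 has {1,6}; region has {3,4,5,6} → only 2 remains.
(2,2) = 1: row 2 has {2,4,5}; col 2 has {3,6}; region has {2,3,4,5,6} → only 1 remains.
(1,4) = 3: in row 1, 3 can only go here (every other open cell in that row sees a 3).
(2,4) = 6: row 2 has {1,2,4,5}; col 4 has {2,3}; region has {1,4,5} → only 6 remains.
(2,6) = 3: row 2 has {1,2,4,5,6}; col 6 has {1,5}; region has {1,4,5,6} → only 3 remains.
(4,5) = 2: row 4 has {}; col 5 has {1,3,4,5}; region has {1,3,4,5,6} → only 2 remains.
(1,5) = 6: row 1 has {1,3,5}; col 5 has {1,2,3,4,5}; region has {1,3,5} → only 6 remains.
(1,3) = 2: row 1 has {1,3,5,6}; col 3 has {3,4,5}; region has {1,3,5,6} → only 2 remains.
(6,3) = 1: row 6 has {3}; col 3 has {2,3,4,5}; region has {6} → only 1 remains.
(1,2) = 4: row 1 has {1,2,3,5,6}; col 2 has {1,3,6}; region has {1,2,3,5,6} → only 4 remains.
(4,2) = 5: row 4 has {2}; col 2 has {1,3,4,6}; region has {2,3} → only 5 remains.
(4,3) = 6: row 4 has {2,5}; col 3 has {1,2,3,4,5}; region has {2,3,5} → only 6 remains.
(4,6) = 4: row 4 has {2,5,6}; col 6 has {1,3,5}; region has {1,3} → only 4 remains.
(5,4) = 4: row 5 has {1,3,6}; col 4 has {2,3,6}; region has {2,3,5,6} → only 4 remains.
(5,6) = 2: row 5 has {1,3,4,6}; col 6 has {1,3,4,5}; region has {1,3,4} → only 2 remains.
(6,2) = 2: row 6 has {1,3}; col 2 has {1,3,4,5,6}; region has {1,6} → only 2 remains.
(6,4) = 5: row 6 has {1,2,3}; col 4 has {2,3,4,6}; region has {1,2,3,4} → only 5 remains.
(6,6) = 6: row 6 has {1,2,3,5}; col 6 has {1,2,3,4,5}; region has {1,2,3,4,5} → only 6 remains.
(4,1) = 3: row 4 has {2,4,5,6}; col 1 has {1,2,6}; region has {1,2,6} → only 3 remains.
(4,4) = 1: row 4 has {2,3,4,5,6}; col 4 has {2,3,4,5,6}; region has {2,3,4,5,6} → only 1 remains.
(5,1) = 5: row 5 has {1,2,3,4,6}; col 1 has {1,2,3,6}; region has {1,2,3,6} → only 5 remains.
(6,1) = 4: row 6 has {1,2,3,5,6}; col 1 has {1,2,3,5,6}; region has {1,2,3,5,6} → only 4 remains.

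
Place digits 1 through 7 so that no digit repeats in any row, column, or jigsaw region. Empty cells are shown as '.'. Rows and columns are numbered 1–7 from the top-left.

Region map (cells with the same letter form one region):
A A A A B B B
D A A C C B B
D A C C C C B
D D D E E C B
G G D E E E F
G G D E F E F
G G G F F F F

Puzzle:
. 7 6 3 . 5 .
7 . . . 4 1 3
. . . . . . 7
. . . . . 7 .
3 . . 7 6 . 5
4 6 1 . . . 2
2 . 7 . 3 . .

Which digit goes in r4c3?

r1c1 = 1 (sole candidate).
r1c5 = 2 (sole candidate).
r1c7 = 4 (sole candidate).
r4c7 = 6 (sole candidate).
r5c2 = 1 (sole candidate).
r6c4 = 5 (sole candidate).
r6c5 = 7 (sole candidate).
r6c6 = 3 (sole candidate).
r7c2 = 5 (sole candidate).
r7c7 = 1 (sole candidate).
r2c2 = 2 (sole candidate).
r2c3 = 5 (sole candidate).
r2c4 = 6 (sole candidate).
r3c2 = 4 (sole candidate).
r3c6 = 2 (sole candidate).
r4c1 = 5 (sole candidate).
r4c2 = 3 (sole candidate).
r4c5 = 1 (sole candidate).
r5c6 = 4 (sole candidate).
r7c4 = 4 (sole candidate).
r7c6 = 6 (sole candidate).
r3c1 = 6 (sole candidate).
r3c3 = 3 (sole candidate).
r3c4 = 1 (sole candidate).
r3c5 = 5 (sole candidate).
r4c4 = 2 (sole candidate).
r5c3 = 2 (sole candidate).
r4c3 = 4: row 4 has {1,2,3,5,6,7}; col 3 has {1,2,3,5,6,7}; region has {1,2,3,5,6,7} → only 4 remains.

4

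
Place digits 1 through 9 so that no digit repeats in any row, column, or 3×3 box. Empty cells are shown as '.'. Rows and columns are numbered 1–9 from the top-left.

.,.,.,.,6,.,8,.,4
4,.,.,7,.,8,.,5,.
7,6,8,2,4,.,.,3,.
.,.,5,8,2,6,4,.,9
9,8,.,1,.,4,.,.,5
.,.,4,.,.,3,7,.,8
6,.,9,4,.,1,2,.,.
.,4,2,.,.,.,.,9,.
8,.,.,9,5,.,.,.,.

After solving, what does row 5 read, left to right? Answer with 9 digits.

986174325

row 3, column 9 = 1 (sole candidate).
row 4, column 8 = 1 (sole candidate).
row 5, column 5 = 7: row 5 has {1,4,5,8,9}; col 5 has {2,4,5,6}; box has {1,2,3,4,6,8} → only 7 remains.
row 6, column 4 = 5 (sole candidate).
row 6, column 5 = 9 (sole candidate).
row 8, column 6 = 7 (sole candidate).
row 9, column 6 = 2 (sole candidate).
row 1, column 4 = 3 (sole candidate).
row 2, column 5 = 1 (sole candidate).
row 3, column 7 = 9 (sole candidate).
row 4, column 1 = 3 (sole candidate).
row 4, column 2 = 7 (sole candidate).
row 5, column 3 = 6: row 5 has {1,4,5,7,8,9}; col 3 has {2,4,5,8,9}; box has {3,4,5,7,8,9} → only 6 remains.
row 5, column 7 = 3: row 5 has {1,4,5,6,7,8,9}; col 7 has {2,4,7,8,9}; box has {1,4,5,7,8,9} → only 3 remains.
row 5, column 8 = 2: row 5 has {1,3,4,5,6,7,8,9}; col 8 has {1,3,5,9}; box has {1,3,4,5,7,8,9} → only 2 remains.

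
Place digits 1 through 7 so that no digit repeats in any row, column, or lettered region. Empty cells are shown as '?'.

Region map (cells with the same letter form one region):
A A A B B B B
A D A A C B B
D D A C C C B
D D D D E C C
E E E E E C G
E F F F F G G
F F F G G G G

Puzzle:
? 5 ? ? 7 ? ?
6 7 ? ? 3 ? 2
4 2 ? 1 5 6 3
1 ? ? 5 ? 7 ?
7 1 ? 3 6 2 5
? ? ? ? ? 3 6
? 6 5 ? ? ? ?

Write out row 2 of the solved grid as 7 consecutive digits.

R2C4 = 4: row 2 has {2,3,6,7}; col 4 has {1,3,5}; region has {5,6} → only 4 remains.
R3C3 = 7: row 3 has {1,2,3,4,5,6}; col 3 has {5}; region has {4,5,6} → only 7 remains.
R4C2 = 3: row 4 has {1,5,7}; col 2 has {1,2,5,6,7}; region has {1,2,4,5,7} → only 3 remains.
R4C3 = 6: row 4 has {1,3,5,7}; col 3 has {5,7}; region has {1,2,3,4,5,7} → only 6 remains.
R4C7 = 4: row 4 has {1,3,5,6,7}; col 7 has {2,3,5,6}; region has {1,2,3,5,6,7} → only 4 remains.
R5C3 = 4: row 5 has {1,2,3,5,6,7}; col 3 has {5,6,7}; region has {1,3,6,7} → only 4 remains.
R6C2 = 4: row 6 has {3,6}; col 2 has {1,2,3,5,6,7}; region has {5,6} → only 4 remains.
R1C4 = 6: row 1 has {5,7}; col 4 has {1,3,4,5}; region has {2,3,7} → only 6 remains.
R1C7 = 1: row 1 has {5,6,7}; col 7 has {2,3,4,5,6}; region has {2,3,6,7} → only 1 remains.
R2C3 = 1: row 2 has {2,3,4,6,7}; col 3 has {4,5,6,7}; region has {4,5,6,7} → only 1 remains.
R2C6 = 5: row 2 has {1,2,3,4,6,7}; col 6 has {2,3,6,7}; region has {1,2,3,6,7} → only 5 remains.

6714352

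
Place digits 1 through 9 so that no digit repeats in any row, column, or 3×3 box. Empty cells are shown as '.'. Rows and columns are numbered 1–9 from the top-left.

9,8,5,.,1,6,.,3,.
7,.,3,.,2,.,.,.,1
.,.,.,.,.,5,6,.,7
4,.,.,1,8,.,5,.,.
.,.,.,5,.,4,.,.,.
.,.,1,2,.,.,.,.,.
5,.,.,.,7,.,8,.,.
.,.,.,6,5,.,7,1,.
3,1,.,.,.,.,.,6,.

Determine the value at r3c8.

8

r1c4 = 7 (hidden single in row 1).
r2c8 = 5 (hidden single in row 2).
r2c2 = 6 (hidden single in row 2).
r3c1 = 1 (hidden single in row 3).
r5c7 = 1 (hidden single in row 5).
r6c2 = 5 (hidden single in row 6).
r7c6 = 1 (hidden single in row 7).
r7c3 = 6 (hidden single in row 7).
r4c9 = 6 (hidden single in row 4).
r9c9 = 5 (hidden single in row 9).
r9c3 = 7 (hidden single in row 9).
r6c7 = 3 (hidden single in column 7).
r3c8 = 8: in box 3, 8 can only go here (every other open cell in that box sees an 8).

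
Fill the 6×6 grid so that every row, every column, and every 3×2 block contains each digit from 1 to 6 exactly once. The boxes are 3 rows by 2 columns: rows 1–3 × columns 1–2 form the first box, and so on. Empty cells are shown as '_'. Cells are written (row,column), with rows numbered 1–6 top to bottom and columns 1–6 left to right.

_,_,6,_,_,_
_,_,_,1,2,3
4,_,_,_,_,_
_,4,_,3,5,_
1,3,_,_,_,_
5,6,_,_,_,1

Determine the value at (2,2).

(2,1) = 6 (sole candidate).
(2,2) = 5: row 2 has {1,2,3,6}; col 2 has {3,4,6}; box has {4,6} → only 5 remains.

5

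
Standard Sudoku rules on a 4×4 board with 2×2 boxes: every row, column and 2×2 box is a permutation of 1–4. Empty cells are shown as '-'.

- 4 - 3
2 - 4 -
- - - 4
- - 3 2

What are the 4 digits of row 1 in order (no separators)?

1423

row 1, column 1 = 1: row 1 has {3,4}; col 1 has {2}; box has {2,4} → only 1 remains.
row 1, column 3 = 2: row 1 has {1,3,4}; col 3 has {3,4}; box has {3,4} → only 2 remains.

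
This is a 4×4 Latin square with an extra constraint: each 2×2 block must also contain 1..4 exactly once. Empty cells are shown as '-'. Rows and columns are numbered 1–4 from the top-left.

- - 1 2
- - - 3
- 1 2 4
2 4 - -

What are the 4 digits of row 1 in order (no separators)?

4312

r1c2 = 3: row 1 has {1,2}; col 2 has {1,4}; box has {} → only 3 remains.
r2c2 = 2: row 2 has {3}; col 2 has {1,3,4}; box has {3} → only 2 remains.
r2c3 = 4: row 2 has {2,3}; col 3 has {1,2}; box has {1,2,3} → only 4 remains.
r3c1 = 3: row 3 has {1,2,4}; col 1 has {2}; box has {1,2,4} → only 3 remains.
r4c3 = 3: row 4 has {2,4}; col 3 has {1,2,4}; box has {2,4} → only 3 remains.
r4c4 = 1: row 4 has {2,3,4}; col 4 has {2,3,4}; box has {2,3,4} → only 1 remains.
r1c1 = 4: row 1 has {1,2,3}; col 1 has {2,3}; box has {2,3} → only 4 remains.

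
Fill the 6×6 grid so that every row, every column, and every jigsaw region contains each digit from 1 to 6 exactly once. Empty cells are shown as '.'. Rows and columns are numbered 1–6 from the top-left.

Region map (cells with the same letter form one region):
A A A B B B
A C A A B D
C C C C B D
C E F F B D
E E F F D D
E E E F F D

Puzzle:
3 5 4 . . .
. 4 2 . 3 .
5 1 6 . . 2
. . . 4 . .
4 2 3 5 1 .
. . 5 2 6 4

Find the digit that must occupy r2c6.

5

r1c5 = 2: row 1 has {3,4,5}; col 5 has {1,3,6}; region has {3} → only 2 remains.
r3c4 = 3: row 3 has {1,2,5,6}; col 4 has {2,4,5}; region has {1,4,5,6} → only 3 remains.
r3c5 = 4: row 3 has {1,2,3,5,6}; col 5 has {1,2,3,6}; region has {2,3} → only 4 remains.
r4c1 = 2: row 4 has {4}; col 1 has {3,4,5}; region has {1,3,4,5,6} → only 2 remains.
r4c3 = 1: row 4 has {2,4}; col 3 has {2,3,4,5,6}; region has {2,3,4,5,6} → only 1 remains.
r4c5 = 5: row 4 has {1,2,4}; col 5 has {1,2,3,4,6}; region has {2,3,4} → only 5 remains.
r5c6 = 6: row 5 has {1,2,3,4,5}; col 6 has {2,4}; region has {1,2,4} → only 6 remains.
r6c1 = 1: row 6 has {2,4,5,6}; col 1 has {2,3,4,5}; region has {2,4,5} → only 1 remains.
r6c2 = 3: row 6 has {1,2,4,5,6}; col 2 has {1,2,4,5}; region has {1,2,4,5} → only 3 remains.
r1c6 = 1: row 1 has {2,3,4,5}; col 6 has {2,4,6}; region has {2,3,4,5} → only 1 remains.
r2c1 = 6: row 2 has {2,3,4}; col 1 has {1,2,3,4,5}; region has {2,3,4,5} → only 6 remains.
r2c4 = 1: row 2 has {2,3,4,6}; col 4 has {2,3,4,5}; region has {2,3,4,5,6} → only 1 remains.
r2c6 = 5: row 2 has {1,2,3,4,6}; col 6 has {1,2,4,6}; region has {1,2,4,6} → only 5 remains.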